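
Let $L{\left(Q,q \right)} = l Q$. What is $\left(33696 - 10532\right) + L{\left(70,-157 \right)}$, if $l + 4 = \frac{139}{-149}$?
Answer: $\frac{3399986}{149} \approx 22819.0$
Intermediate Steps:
$l = - \frac{735}{149}$ ($l = -4 + \frac{139}{-149} = -4 + 139 \left(- \frac{1}{149}\right) = -4 - \frac{139}{149} = - \frac{735}{149} \approx -4.9329$)
$L{\left(Q,q \right)} = - \frac{735 Q}{149}$
$\left(33696 - 10532\right) + L{\left(70,-157 \right)} = \left(33696 - 10532\right) - \frac{51450}{149} = 23164 - \frac{51450}{149} = \frac{3399986}{149}$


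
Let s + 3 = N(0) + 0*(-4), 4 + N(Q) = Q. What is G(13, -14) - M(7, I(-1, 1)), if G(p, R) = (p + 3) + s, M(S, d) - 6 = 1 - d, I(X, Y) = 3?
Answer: 5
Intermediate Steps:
N(Q) = -4 + Q
M(S, d) = 7 - d (M(S, d) = 6 + (1 - d) = 7 - d)
s = -7 (s = -3 + ((-4 + 0) + 0*(-4)) = -3 + (-4 + 0) = -3 - 4 = -7)
G(p, R) = -4 + p (G(p, R) = (p + 3) - 7 = (3 + p) - 7 = -4 + p)
G(13, -14) - M(7, I(-1, 1)) = (-4 + 13) - (7 - 1*3) = 9 - (7 - 3) = 9 - 1*4 = 9 - 4 = 5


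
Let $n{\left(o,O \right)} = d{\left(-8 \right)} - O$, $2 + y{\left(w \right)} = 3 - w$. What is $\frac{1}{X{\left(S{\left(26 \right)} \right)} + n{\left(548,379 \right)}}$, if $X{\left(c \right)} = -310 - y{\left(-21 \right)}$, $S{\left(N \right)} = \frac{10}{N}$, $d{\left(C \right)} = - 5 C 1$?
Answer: $- \frac{1}{671} \approx -0.0014903$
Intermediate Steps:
$y{\left(w \right)} = 1 - w$ ($y{\left(w \right)} = -2 - \left(-3 + w\right) = 1 - w$)
$d{\left(C \right)} = - 5 C$
$n{\left(o,O \right)} = 40 - O$ ($n{\left(o,O \right)} = \left(-5\right) \left(-8\right) - O = 40 - O$)
$X{\left(c \right)} = -332$ ($X{\left(c \right)} = -310 - \left(1 - -21\right) = -310 - \left(1 + 21\right) = -310 - 22 = -332$)
$\frac{1}{X{\left(S{\left(26 \right)} \right)} + n{\left(548,379 \right)}} = \frac{1}{-332 + \left(40 - 379\right)} = \frac{1}{-332 - 339} = \frac{1}{-671} = - \frac{1}{671}$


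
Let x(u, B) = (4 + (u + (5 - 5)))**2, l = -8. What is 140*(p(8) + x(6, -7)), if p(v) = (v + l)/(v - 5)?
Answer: 14000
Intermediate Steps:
x(u, B) = (4 + u)**2 (x(u, B) = (4 + (u + 0))**2 = (4 + u)**2)
p(v) = (-8 + v)/(-5 + v) (p(v) = (v - 8)/(v - 5) = (-8 + v)/(-5 + v))
140*(p(8) + x(6, -7)) = 140*((-8 + 8)/(-5 + 8) + (4 + 6)**2) = 140*(0/3 + 10**2) = 140*((1/3)*0 + 100) = 140*(0 + 100) = 140*100 = 14000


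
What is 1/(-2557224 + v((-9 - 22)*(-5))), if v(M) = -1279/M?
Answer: -155/396370999 ≈ -3.9105e-7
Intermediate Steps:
1/(-2557224 + v((-9 - 22)*(-5))) = 1/(-2557224 - 1279*(-1/(5*(-9 - 22)))) = 1/(-2557224 - 1279/((-31*(-5)))) = 1/(-2557224 - 1279/155) = 1/(-396370999/155) = -155/396370999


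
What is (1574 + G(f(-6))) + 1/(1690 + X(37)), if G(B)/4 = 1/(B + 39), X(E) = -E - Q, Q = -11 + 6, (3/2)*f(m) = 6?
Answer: 112223431/71294 ≈ 1574.1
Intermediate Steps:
f(m) = 4 (f(m) = (⅔)*6 = 4)
Q = -5
X(E) = 5 - E (X(E) = -E - 1*(-5) = -E + 5 = 5 - E)
G(B) = 4/(39 + B) (G(B) = 4/(B + 39) = 4/(39 + B))
(1574 + G(f(-6))) + 1/(1690 + X(37)) = (1574 + 4/(39 + 4)) + 1/(1690 + (5 - 1*37)) = (1574 + 4/43) + 1/(1690 + (5 - 37)) = (1574 + 4*(1/43)) + 1/(1690 - 32) = (1574 + 4/43) + 1/1658 = 67686/43 + 1/1658 = 112223431/71294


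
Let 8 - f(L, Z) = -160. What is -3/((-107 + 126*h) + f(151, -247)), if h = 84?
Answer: -3/10645 ≈ -0.00028182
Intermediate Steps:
f(L, Z) = 168 (f(L, Z) = 8 - 1*(-160) = 8 + 160 = 168)
-3/((-107 + 126*h) + f(151, -247)) = -3/((-107 + 126*84) + 168) = -3/((-107 + 10584) + 168) = -3/(10477 + 168) = -3/10645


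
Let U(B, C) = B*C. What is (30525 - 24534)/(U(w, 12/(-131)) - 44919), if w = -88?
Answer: -261607/1961111 ≈ -0.13340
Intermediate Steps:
(30525 - 24534)/(U(w, 12/(-131)) - 44919) = (30525 - 24534)/(-1056/(-131) - 44919) = 5991/(-1056*(-1)/131 - 44919) = 5991/(-88*(-12/131) - 44919) = 5991/(1056/131 - 44919) = 5991/(-5883333/131) = 5991*(-131/5883333) = -261607/1961111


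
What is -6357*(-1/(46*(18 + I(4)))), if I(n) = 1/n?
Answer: 12714/1679 ≈ 7.5724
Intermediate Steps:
I(n) = 1/n
-6357*(-1/(46*(18 + I(4)))) = -6357*(-1/(46*(18 + 1/4))) = -6357*(-1/(46*(18 + ¼))) = -6357/((-46*73/4)) = -6357/(-1679/2) = -6357*(-2/1679) = 12714/1679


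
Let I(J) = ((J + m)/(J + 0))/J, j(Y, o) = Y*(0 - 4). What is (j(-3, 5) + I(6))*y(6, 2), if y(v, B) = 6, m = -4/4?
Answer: 437/6 ≈ 72.833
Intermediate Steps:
m = -1 (m = -4*1/4 = -1)
j(Y, o) = -4*Y (j(Y, o) = Y*(-4) = -4*Y)
I(J) = (-1 + J)/J**2 (I(J) = ((J - 1)/(J + 0))/J = ((-1 + J)/J)/J = (-1 + J)/J**2)
(j(-3, 5) + I(6))*y(6, 2) = (-4*(-3) + (-1 + 6)/6**2)*6 = (12 + (1/36)*5)*6 = (12 + 5/36)*6 = (437/36)*6 = 437/6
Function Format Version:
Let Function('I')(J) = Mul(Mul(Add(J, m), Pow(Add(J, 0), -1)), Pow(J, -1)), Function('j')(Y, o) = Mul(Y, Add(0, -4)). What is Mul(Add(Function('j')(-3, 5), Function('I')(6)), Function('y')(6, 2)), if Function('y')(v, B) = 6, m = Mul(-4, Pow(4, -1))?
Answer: Rational(437, 6) ≈ 72.833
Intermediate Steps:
m = -1 (m = Mul(-4, Rational(1, 4)) = -1)
Function('j')(Y, o) = Mul(-4, Y) (Function('j')(Y, o) = Mul(Y, -4) = Mul(-4, Y))
Function('I')(J) = Mul(Pow(J, -2), Add(-1, J)) (Function('I')(J) = Mul(Mul(Add(J, -1), Pow(Add(J, 0), -1)), Pow(J, -1)) = Mul(Mul(Add(-1, J), Pow(J, -1)), Pow(J, -1)) = Mul(Mul(Pow(J, -1), Add(-1, J)), Pow(J, -1)) = Mul(Pow(J, -2), Add(-1, J)))
Mul(Add(Function('j')(-3, 5), Function('I')(6)), Function('y')(6, 2)) = Mul(Add(Mul(-4, -3), Mul(Pow(6, -2), Add(-1, 6))), 6) = Mul(Add(12, Mul(Rational(1, 36), 5)), 6) = Mul(Add(12, Rational(5, 36)), 6) = Mul(Rational(437, 36), 6) = Rational(437, 6)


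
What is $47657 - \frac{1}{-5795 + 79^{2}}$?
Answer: $\frac{21255021}{446} \approx 47657.0$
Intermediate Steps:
$47657 - \frac{1}{-5795 + 79^{2}} = 47657 - \frac{1}{-5795 + 6241} = 47657 - \frac{1}{446} = \frac{21255021}{446}$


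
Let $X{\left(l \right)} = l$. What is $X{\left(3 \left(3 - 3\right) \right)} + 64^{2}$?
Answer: $4096$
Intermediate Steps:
$X{\left(3 \left(3 - 3\right) \right)} + 64^{2} = 3 \left(3 - 3\right) + 64^{2} = 3 \cdot 0 + 4096 = 0 + 4096 = 4096$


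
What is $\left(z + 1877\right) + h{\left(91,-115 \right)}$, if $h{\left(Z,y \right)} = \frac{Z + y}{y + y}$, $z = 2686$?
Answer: $\frac{524757}{115} \approx 4563.1$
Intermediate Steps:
$h{\left(Z,y \right)} = \frac{Z + y}{2 y}$
$\left(z + 1877\right) + h{\left(91,-115 \right)} = \left(2686 + 1877\right) + \frac{91 - 115}{2 \left(-115\right)} = 4563 + \frac{1}{2} \left(- \frac{1}{115}\right) \left(-24\right) = 4563 + \frac{12}{115} = \frac{524757}{115}$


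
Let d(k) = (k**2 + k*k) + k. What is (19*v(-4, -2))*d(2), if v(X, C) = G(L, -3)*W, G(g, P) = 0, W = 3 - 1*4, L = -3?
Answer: 0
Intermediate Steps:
d(k) = k + 2*k**2 (d(k) = (k**2 + k**2) + k = 2*k**2 + k = k + 2*k**2)
W = -1 (W = 3 - 4 = -1)
v(X, C) = 0 (v(X, C) = 0*(-1) = 0)
(19*v(-4, -2))*d(2) = (19*0)*(2*(1 + 2*2)) = 0*(2*(1 + 4)) = 0*(2*5) = 0*10 = 0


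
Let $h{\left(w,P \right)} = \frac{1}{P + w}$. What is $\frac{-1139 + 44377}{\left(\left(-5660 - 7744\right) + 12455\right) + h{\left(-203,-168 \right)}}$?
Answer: $- \frac{8020649}{176040} \approx -45.562$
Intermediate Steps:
$\frac{-1139 + 44377}{\left(\left(-5660 - 7744\right) + 12455\right) + h{\left(-203,-168 \right)}} = \frac{-1139 + 44377}{\left(\left(-5660 - 7744\right) + 12455\right) + \frac{1}{-168 - 203}} = \frac{43238}{\left(-13404 + 12455\right) + \frac{1}{-371}} = \frac{43238}{-949 - \frac{1}{371}} = \frac{43238}{- \frac{352080}{371}} = 43238 \left(- \frac{371}{352080}\right) = - \frac{8020649}{176040}$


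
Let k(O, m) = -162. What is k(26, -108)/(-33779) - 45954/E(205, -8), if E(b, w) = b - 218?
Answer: 1552282272/439127 ≈ 3534.9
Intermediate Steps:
E(b, w) = -218 + b
k(26, -108)/(-33779) - 45954/E(205, -8) = -162/(-33779) - 45954/(-218 + 205) = -162*(-1/33779) - 45954/(-13) = 162/33779 - 45954*(-1/13) = 162/33779 + 45954/13 = 1552282272/439127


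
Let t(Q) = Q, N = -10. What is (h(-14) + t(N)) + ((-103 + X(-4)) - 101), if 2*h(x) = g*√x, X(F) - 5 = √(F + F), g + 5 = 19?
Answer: -209 + 2*I*√2 + 7*I*√14 ≈ -209.0 + 29.02*I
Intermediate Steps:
g = 14 (g = -5 + 19 = 14)
X(F) = 5 + √2*√F (X(F) = 5 + √(F + F) = 5 + √(2*F) = 5 + √2*√F)
h(x) = 7*√x (h(x) = (14*√x)/2 = 7*√x)
(h(-14) + t(N)) + ((-103 + X(-4)) - 101) = (7*√(-14) - 10) + ((-103 + (5 + √2*√(-4))) - 101) = (7*(I*√14) - 10) + ((-103 + (5 + √2*(2*I))) - 101) = (7*I*√14 - 10) + ((-103 + (5 + 2*I*√2)) - 101) = (-10 + 7*I*√14) + ((-98 + 2*I*√2) - 101) = (-10 + 7*I*√14) + (-199 + 2*I*√2) = -209 + 2*I*√2 + 7*I*√14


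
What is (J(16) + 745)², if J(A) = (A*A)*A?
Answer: 23435281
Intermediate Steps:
J(A) = A³ (J(A) = A²*A = A³)
(J(16) + 745)² = (16³ + 745)² = (4096 + 745)² = 4841² = 23435281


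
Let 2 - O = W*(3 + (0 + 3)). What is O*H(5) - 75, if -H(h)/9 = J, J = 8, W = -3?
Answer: -1515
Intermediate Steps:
O = 20 (O = 2 - (-3)*(3 + (0 + 3)) = 2 - (-3)*(3 + 3) = 2 - (-3)*6 = 2 - 1*(-18) = 2 + 18 = 20)
H(h) = -72 (H(h) = -9*8 = -72)
O*H(5) - 75 = 20*(-72) - 75 = -1440 - 75 = -1515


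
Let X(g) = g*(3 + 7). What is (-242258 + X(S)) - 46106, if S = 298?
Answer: -285384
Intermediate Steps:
X(g) = 10*g (X(g) = g*10 = 10*g)
(-242258 + X(S)) - 46106 = (-242258 + 10*298) - 46106 = (-242258 + 2980) - 46106 = -239278 - 46106 = -285384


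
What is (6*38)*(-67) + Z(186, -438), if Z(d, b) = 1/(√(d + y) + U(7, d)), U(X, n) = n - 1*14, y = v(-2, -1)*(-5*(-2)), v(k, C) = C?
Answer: -112309109/7352 - √11/7352 ≈ -15276.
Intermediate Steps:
y = -10 (y = -(-5)*(-2) = -1*10 = -10)
U(X, n) = -14 + n (U(X, n) = n - 14 = -14 + n)
Z(d, b) = 1/(-14 + d + √(-10 + d)) (Z(d, b) = 1/(√(d - 10) + (-14 + d)) = 1/(√(-10 + d) + (-14 + d)) = 1/(-14 + d + √(-10 + d)))
(6*38)*(-67) + Z(186, -438) = (6*38)*(-67) + 1/(-14 + 186 + √(-10 + 186)) = 228*(-67) + 1/(-14 + 186 + √176) = -15276 + 1/(-14 + 186 + 4*√11) = -15276 + 1/(172 + 4*√11)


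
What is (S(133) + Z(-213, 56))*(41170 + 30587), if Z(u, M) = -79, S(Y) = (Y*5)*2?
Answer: 89768007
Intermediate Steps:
S(Y) = 10*Y (S(Y) = (5*Y)*2 = 10*Y)
(S(133) + Z(-213, 56))*(41170 + 30587) = (10*133 - 79)*(41170 + 30587) = (1330 - 79)*71757 = 1251*71757 = 89768007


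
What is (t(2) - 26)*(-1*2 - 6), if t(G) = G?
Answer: 192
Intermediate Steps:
(t(2) - 26)*(-1*2 - 6) = (2 - 26)*(-1*2 - 6) = -24*(-2 - 6) = -24*(-8) = 192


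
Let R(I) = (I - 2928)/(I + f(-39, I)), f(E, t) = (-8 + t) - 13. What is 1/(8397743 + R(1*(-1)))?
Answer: 23/193151018 ≈ 1.1908e-7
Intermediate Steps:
f(E, t) = -21 + t
R(I) = (-2928 + I)/(-21 + 2*I) (R(I) = (I - 2928)/(I + (-21 + I)) = (-2928 + I)/(-21 + 2*I))
1/(8397743 + R(1*(-1))) = 1/(8397743 + (-2928 + 1*(-1))/(-21 + 2*(1*(-1)))) = 1/(8397743 + (-2928 - 1)/(-21 + 2*(-1))) = 1/(8397743 - 2929/(-21 - 2)) = 1/(8397743 - 2929/(-23)) = 1/(8397743 - 1/23*(-2929)) = 1/(8397743 + 2929/23) = 1/(193151018/23) = 23/193151018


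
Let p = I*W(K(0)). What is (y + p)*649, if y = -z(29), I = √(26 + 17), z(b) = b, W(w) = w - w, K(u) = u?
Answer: -18821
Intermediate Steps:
W(w) = 0
I = √43 ≈ 6.5574
y = -29 (y = -1*29 = -29)
p = 0 (p = √43*0 = 0)
(y + p)*649 = (-29 + 0)*649 = -29*649 = -18821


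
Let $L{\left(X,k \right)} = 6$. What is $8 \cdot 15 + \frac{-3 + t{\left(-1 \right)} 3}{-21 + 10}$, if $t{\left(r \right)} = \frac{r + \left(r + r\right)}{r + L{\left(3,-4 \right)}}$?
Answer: $\frac{6624}{55} \approx 120.44$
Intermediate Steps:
$t{\left(r \right)} = \frac{3 r}{6 + r}$ ($t{\left(r \right)} = \frac{r + \left(r + r\right)}{r + 6} = \frac{r + 2 r}{6 + r} = \frac{3 r}{6 + r}$)
$8 \cdot 15 + \frac{-3 + t{\left(-1 \right)} 3}{-21 + 10} = 8 \cdot 15 + \frac{-3 + 3 \left(-1\right) \frac{1}{6 - 1} \cdot 3}{-21 + 10} = 120 + \frac{-3 + 3 \left(-1\right) \frac{1}{5} \cdot 3}{-11} = 120 + \left(-3 + 3 \left(-1\right) \frac{1}{5} \cdot 3\right) \left(- \frac{1}{11}\right) = 120 + \left(-3 - \frac{9}{5}\right) \left(- \frac{1}{11}\right) = 120 - - \frac{24}{55} = 120 + \frac{24}{55} = \frac{6624}{55}$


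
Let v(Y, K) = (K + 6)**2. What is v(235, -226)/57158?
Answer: 24200/28579 ≈ 0.84678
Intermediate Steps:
v(Y, K) = (6 + K)**2
v(235, -226)/57158 = (6 - 226)**2/57158 = (-220)**2*(1/57158) = 48400*(1/57158) = 24200/28579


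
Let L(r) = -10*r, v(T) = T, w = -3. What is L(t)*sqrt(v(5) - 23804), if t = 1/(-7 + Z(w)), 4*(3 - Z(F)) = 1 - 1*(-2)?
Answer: 40*I*sqrt(23799)/19 ≈ 324.78*I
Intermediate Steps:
Z(F) = 9/4 (Z(F) = 3 - (1 - 1*(-2))/4 = 3 - (1 + 2)/4 = 3 - 1/4*3 = 3 - 3/4 = 9/4)
t = -4/19 (t = 1/(-7 + 9/4) = 1/(-19/4) = -4/19 ≈ -0.21053)
L(t)*sqrt(v(5) - 23804) = (-10*(-4/19))*sqrt(5 - 23804) = 40*sqrt(-23799)/19 = 40*(I*sqrt(23799))/19 = 40*I*sqrt(23799)/19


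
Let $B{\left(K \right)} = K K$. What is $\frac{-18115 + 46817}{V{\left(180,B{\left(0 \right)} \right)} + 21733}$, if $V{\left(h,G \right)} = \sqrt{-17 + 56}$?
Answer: $\frac{311890283}{236161625} - \frac{14351 \sqrt{39}}{236161625} \approx 1.3203$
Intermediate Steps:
$B{\left(K \right)} = K^{2}$
$V{\left(h,G \right)} = \sqrt{39}$
$\frac{-18115 + 46817}{V{\left(180,B{\left(0 \right)} \right)} + 21733} = \frac{-18115 + 46817}{\sqrt{39} + 21733} = \frac{28702}{21733 + \sqrt{39}}$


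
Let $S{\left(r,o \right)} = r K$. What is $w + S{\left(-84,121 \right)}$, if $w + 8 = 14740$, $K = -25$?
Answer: $16832$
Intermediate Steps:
$w = 14732$ ($w = -8 + 14740 = 14732$)
$S{\left(r,o \right)} = - 25 r$ ($S{\left(r,o \right)} = r \left(-25\right) = - 25 r$)
$w + S{\left(-84,121 \right)} = 14732 - -2100 = 14732 + 2100 = 16832$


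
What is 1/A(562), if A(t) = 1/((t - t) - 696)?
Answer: -696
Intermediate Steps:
A(t) = -1/696 (A(t) = 1/(0 - 696) = 1/(-696) = -1/696)
1/A(562) = 1/(-1/696) = -696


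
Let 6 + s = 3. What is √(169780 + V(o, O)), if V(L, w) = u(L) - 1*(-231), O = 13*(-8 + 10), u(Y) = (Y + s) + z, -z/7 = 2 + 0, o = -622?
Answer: 2*√42343 ≈ 411.55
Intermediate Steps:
s = -3 (s = -6 + 3 = -3)
z = -14 (z = -7*(2 + 0) = -7*2 = -14)
u(Y) = -17 + Y (u(Y) = (Y - 3) - 14 = (-3 + Y) - 14 = -17 + Y)
O = 26 (O = 13*2 = 26)
V(L, w) = 214 + L (V(L, w) = (-17 + L) - 1*(-231) = (-17 + L) + 231 = 214 + L)
√(169780 + V(o, O)) = √(169780 + (214 - 622)) = √(169780 - 408) = √169372 = 2*√42343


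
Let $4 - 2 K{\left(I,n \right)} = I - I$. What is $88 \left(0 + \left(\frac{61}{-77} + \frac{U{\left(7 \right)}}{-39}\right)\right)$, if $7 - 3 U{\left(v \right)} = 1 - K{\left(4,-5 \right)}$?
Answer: $- \frac{62024}{819} \approx -75.731$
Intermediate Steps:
$K{\left(I,n \right)} = 2$ ($K{\left(I,n \right)} = 2 - \frac{I - I}{2} = 2 - 0 = 2 + 0 = 2$)
$U{\left(v \right)} = \frac{8}{3}$ ($U{\left(v \right)} = \frac{7}{3} - \frac{1 - 2}{3} = \frac{7}{3} - - \frac{1}{3} = \frac{7}{3} + \frac{1}{3} = \frac{8}{3}$)
$88 \left(0 + \left(\frac{61}{-77} + \frac{U{\left(7 \right)}}{-39}\right)\right) = 88 \left(0 + \left(\frac{61}{-77} + \frac{8}{3 \left(-39\right)}\right)\right) = 88 \left(0 + \left(61 \left(- \frac{1}{77}\right) + \frac{8}{3} \left(- \frac{1}{39}\right)\right)\right) = 88 \left(0 - \frac{7753}{9009}\right) = 88 \left(- \frac{7753}{9009}\right) = - \frac{62024}{819}$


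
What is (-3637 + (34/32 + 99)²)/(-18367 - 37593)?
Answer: -1632129/14325760 ≈ -0.11393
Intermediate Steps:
(-3637 + (34/32 + 99)²)/(-18367 - 37593) = (-3637 + (34*(1/32) + 99)²)/(-55960) = (-3637 + (17/16 + 99)²)*(-1/55960) = (-3637 + (1601/16)²)*(-1/55960) = (-3637 + 2563201/256)*(-1/55960) = (1632129/256)*(-1/55960) = -1632129/14325760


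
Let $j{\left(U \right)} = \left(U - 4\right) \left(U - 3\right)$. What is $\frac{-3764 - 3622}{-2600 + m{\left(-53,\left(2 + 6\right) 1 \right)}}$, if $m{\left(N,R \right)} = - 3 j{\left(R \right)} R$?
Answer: $\frac{3693}{1540} \approx 2.3981$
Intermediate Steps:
$j{\left(U \right)} = \left(-4 + U\right) \left(-3 + U\right)$
$m{\left(N,R \right)} = R \left(-36 - 3 R^{2} + 21 R\right)$ ($m{\left(N,R \right)} = - 3 \left(12 + R^{2} - 7 R\right) R = \left(-36 - 3 R^{2} + 21 R\right) R = R \left(-36 - 3 R^{2} + 21 R\right)$)
$\frac{-3764 - 3622}{-2600 + m{\left(-53,\left(2 + 6\right) 1 \right)}} = \frac{-3764 - 3622}{-2600 + 3 \left(2 + 6\right) 1 \left(-12 - \left(\left(2 + 6\right) 1\right)^{2} + 7 \left(2 + 6\right) 1\right)} = - \frac{7386}{-2600 + 3 \cdot 8 \cdot 1 \left(-12 - \left(8 \cdot 1\right)^{2} + 7 \cdot 8 \cdot 1\right)} = - \frac{7386}{-2600 + 3 \cdot 8 \left(-12 - 8^{2} + 7 \cdot 8\right)} = - \frac{7386}{-2600 + 3 \cdot 8 \left(-12 - 64 + 56\right)} = - \frac{7386}{-2600 + 3 \cdot 8 \left(-20\right)} = - \frac{7386}{-2600 - 480} = - \frac{7386}{-3080} = \left(-7386\right) \left(- \frac{1}{3080}\right) = \frac{3693}{1540}$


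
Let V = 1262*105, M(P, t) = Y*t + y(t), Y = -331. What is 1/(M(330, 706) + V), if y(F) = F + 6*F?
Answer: -1/96234 ≈ -1.0391e-5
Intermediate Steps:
y(F) = 7*F
M(P, t) = -324*t (M(P, t) = -331*t + 7*t = -324*t)
V = 132510
1/(M(330, 706) + V) = 1/(-324*706 + 132510) = 1/(-228744 + 132510) = 1/(-96234) = -1/96234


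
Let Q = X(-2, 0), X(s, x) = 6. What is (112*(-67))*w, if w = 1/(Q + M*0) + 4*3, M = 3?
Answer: -273896/3 ≈ -91299.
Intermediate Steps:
Q = 6
w = 73/6 (w = 1/(6 + 3*0) + 4*3 = 1/(6 + 0) + 12 = 1/6 + 12 = ⅙ + 12 = 73/6 ≈ 12.167)
(112*(-67))*w = (112*(-67))*(73/6) = -7504*73/6 = -273896/3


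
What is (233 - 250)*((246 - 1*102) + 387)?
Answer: -9027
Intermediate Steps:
(233 - 250)*((246 - 1*102) + 387) = -17*((246 - 102) + 387) = -17*(144 + 387) = -17*531 = -9027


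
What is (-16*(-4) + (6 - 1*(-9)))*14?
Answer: 1106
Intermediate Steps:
(-16*(-4) + (6 - 1*(-9)))*14 = (64 + (6 + 9))*14 = (64 + 15)*14 = 79*14 = 1106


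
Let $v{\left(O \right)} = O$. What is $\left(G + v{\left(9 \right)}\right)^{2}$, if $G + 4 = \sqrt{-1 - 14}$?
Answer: $\left(5 + i \sqrt{15}\right)^{2} \approx 10.0 + 38.73 i$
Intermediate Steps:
$G = -4 + i \sqrt{15}$ ($G = -4 + \sqrt{-1 - 14} = -4 + \sqrt{-15} = -4 + i \sqrt{15} \approx -4.0 + 3.873 i$)
$\left(G + v{\left(9 \right)}\right)^{2} = \left(\left(-4 + i \sqrt{15}\right) + 9\right)^{2} = \left(5 + i \sqrt{15}\right)^{2}$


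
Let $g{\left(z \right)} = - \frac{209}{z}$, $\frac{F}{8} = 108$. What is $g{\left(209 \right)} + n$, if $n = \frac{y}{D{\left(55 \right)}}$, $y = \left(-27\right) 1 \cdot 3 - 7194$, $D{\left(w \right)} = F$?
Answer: $- \frac{2713}{288} \approx -9.4201$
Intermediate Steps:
$F = 864$ ($F = 8 \cdot 108 = 864$)
$D{\left(w \right)} = 864$
$y = -7275$ ($y = \left(-27\right) 3 - 7194 = -81 - 7194 = -7275$)
$n = - \frac{2425}{288}$ ($n = - \frac{7275}{864} = \left(-7275\right) \frac{1}{864} = - \frac{2425}{288} \approx -8.4201$)
$g{\left(209 \right)} + n = - \frac{209}{209} - \frac{2425}{288} = \left(-209\right) \frac{1}{209} - \frac{2425}{288} = -1 - \frac{2425}{288} = - \frac{2713}{288}$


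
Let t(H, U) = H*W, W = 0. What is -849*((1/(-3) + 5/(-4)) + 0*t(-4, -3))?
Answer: 5377/4 ≈ 1344.3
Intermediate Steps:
t(H, U) = 0 (t(H, U) = H*0 = 0)
-849*((1/(-3) + 5/(-4)) + 0*t(-4, -3)) = -849*((1/(-3) + 5/(-4)) + 0*0) = -849*((1*(-⅓) + 5*(-¼)) + 0) = -849*((-⅓ - 5/4) + 0) = -849*(-19/12 + 0) = -849*(-19/12) = 5377/4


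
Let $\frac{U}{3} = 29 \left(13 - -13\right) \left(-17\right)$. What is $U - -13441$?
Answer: $-25013$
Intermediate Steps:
$U = -38454$ ($U = 3 \cdot 29 \left(13 - -13\right) \left(-17\right) = 3 \cdot 29 \left(13 + 13\right) \left(-17\right) = 3 \cdot 29 \cdot 26 \left(-17\right) = 3 \cdot 754 \left(-17\right) = 3 \left(-12818\right) = -38454$)
$U - -13441 = -38454 - -13441 = -38454 + 13441 = -25013$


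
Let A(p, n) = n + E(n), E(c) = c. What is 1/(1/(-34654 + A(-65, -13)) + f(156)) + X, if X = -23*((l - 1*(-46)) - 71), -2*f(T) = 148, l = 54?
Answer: -1711770787/2566321 ≈ -667.01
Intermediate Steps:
A(p, n) = 2*n (A(p, n) = n + n = 2*n)
f(T) = -74 (f(T) = -½*148 = -74)
X = -667 (X = -23*((54 - 1*(-46)) - 71) = -23*((54 + 46) - 71) = -23*(100 - 71) = -23*29 = -667)
1/(1/(-34654 + A(-65, -13)) + f(156)) + X = 1/(1/(-34654 + 2*(-13)) - 74) - 667 = 1/(1/(-34654 - 26) - 74) - 667 = 1/(1/(-34680) - 74) - 667 = 1/(-1/34680 - 74) - 667 = 1/(-2566321/34680) - 667 = -34680/2566321 - 667 = -1711770787/2566321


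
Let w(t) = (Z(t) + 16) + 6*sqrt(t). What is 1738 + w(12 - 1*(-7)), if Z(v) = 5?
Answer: 1759 + 6*sqrt(19) ≈ 1785.2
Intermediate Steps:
w(t) = 21 + 6*sqrt(t) (w(t) = (5 + 16) + 6*sqrt(t) = 21 + 6*sqrt(t))
1738 + w(12 - 1*(-7)) = 1738 + (21 + 6*sqrt(12 - 1*(-7))) = 1738 + (21 + 6*sqrt(12 + 7)) = 1738 + (21 + 6*sqrt(19)) = 1759 + 6*sqrt(19)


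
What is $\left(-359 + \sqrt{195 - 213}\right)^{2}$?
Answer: $128863 - 2154 i \sqrt{2} \approx 1.2886 \cdot 10^{5} - 3046.2 i$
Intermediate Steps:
$\left(-359 + \sqrt{195 - 213}\right)^{2} = \left(-359 + \sqrt{-18}\right)^{2} = \left(-359 + 3 i \sqrt{2}\right)^{2}$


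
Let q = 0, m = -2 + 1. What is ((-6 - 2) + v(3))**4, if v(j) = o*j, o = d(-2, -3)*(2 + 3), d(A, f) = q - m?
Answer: 2401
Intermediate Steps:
m = -1
d(A, f) = 1 (d(A, f) = 0 - 1*(-1) = 0 + 1 = 1)
o = 5 (o = 1*(2 + 3) = 1*5 = 5)
v(j) = 5*j
((-6 - 2) + v(3))**4 = ((-6 - 2) + 5*3)**4 = (-8 + 15)**4 = 7**4 = 2401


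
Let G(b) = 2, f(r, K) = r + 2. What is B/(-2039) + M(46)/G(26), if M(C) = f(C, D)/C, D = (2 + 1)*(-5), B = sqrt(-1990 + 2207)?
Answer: 12/23 - sqrt(217)/2039 ≈ 0.51451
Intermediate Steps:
B = sqrt(217) ≈ 14.731
D = -15 (D = 3*(-5) = -15)
f(r, K) = 2 + r
M(C) = (2 + C)/C
B/(-2039) + M(46)/G(26) = sqrt(217)/(-2039) + ((2 + 46)/46)/2 = sqrt(217)*(-1/2039) + ((1/46)*48)*(1/2) = -sqrt(217)/2039 + (24/23)*(1/2) = -sqrt(217)/2039 + 12/23 = 12/23 - sqrt(217)/2039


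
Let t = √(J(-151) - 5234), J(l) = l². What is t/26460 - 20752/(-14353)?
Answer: 20752/14353 + √17567/26460 ≈ 1.4508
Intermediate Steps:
t = √17567 (t = √((-151)² - 5234) = √(22801 - 5234) = √17567 ≈ 132.54)
t/26460 - 20752/(-14353) = √17567/26460 - 20752/(-14353) = √17567*(1/26460) - 20752*(-1/14353) = √17567/26460 + 20752/14353 = 20752/14353 + √17567/26460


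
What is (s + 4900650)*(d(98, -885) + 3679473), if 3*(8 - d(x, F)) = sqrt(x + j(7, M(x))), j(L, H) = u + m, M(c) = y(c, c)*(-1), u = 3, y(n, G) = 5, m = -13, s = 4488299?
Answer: 34546459455469 - 18777898*sqrt(22)/3 ≈ 3.4546e+13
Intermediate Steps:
M(c) = -5 (M(c) = 5*(-1) = -5)
j(L, H) = -10 (j(L, H) = 3 - 13 = -10)
d(x, F) = 8 - sqrt(-10 + x)/3 (d(x, F) = 8 - sqrt(x - 10)/3 = 8 - sqrt(-10 + x)/3)
(s + 4900650)*(d(98, -885) + 3679473) = (4488299 + 4900650)*((8 - sqrt(-10 + 98)/3) + 3679473) = 9388949*((8 - 2*sqrt(22)/3) + 3679473) = 9388949*(3679481 - 2*sqrt(22)/3) = 34546459455469 - 18777898*sqrt(22)/3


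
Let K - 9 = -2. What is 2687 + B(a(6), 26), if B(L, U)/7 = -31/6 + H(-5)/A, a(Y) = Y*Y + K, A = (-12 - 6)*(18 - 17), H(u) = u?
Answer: 23875/9 ≈ 2652.8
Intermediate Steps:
K = 7 (K = 9 - 2 = 7)
A = -18 (A = -18*1 = -18)
a(Y) = 7 + Y**2 (a(Y) = Y*Y + 7 = Y**2 + 7 = 7 + Y**2)
B(L, U) = -308/9 (B(L, U) = 7*(-31/6 - 5/(-18)) = 7*(-31*1/6 - 5*(-1/18)) = 7*(-31/6 + 5/18) = 7*(-44/9) = -308/9)
2687 + B(a(6), 26) = 2687 - 308/9 = 23875/9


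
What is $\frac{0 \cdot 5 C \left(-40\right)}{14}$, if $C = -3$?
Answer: $0$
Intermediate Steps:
$\frac{0 \cdot 5 C \left(-40\right)}{14} = \frac{0 \cdot 5 \left(-3\right) \left(-40\right)}{14} = 0 \left(-3\right) \left(-40\right) \frac{1}{14} = 0 \left(-40\right) \frac{1}{14} = 0 \cdot \frac{1}{14} = 0$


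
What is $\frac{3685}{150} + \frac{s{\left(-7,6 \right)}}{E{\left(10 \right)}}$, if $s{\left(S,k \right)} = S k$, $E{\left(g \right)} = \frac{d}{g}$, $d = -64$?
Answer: $\frac{7471}{240} \approx 31.129$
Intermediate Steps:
$E{\left(g \right)} = - \frac{64}{g}$
$\frac{3685}{150} + \frac{s{\left(-7,6 \right)}}{E{\left(10 \right)}} = \frac{3685}{150} + \frac{\left(-7\right) 6}{\left(-64\right) \frac{1}{10}} = 3685 \cdot \frac{1}{150} - \frac{42}{\left(-64\right) \frac{1}{10}} = \frac{737}{30} - \frac{42}{- \frac{32}{5}} = \frac{737}{30} - - \frac{105}{16} = \frac{737}{30} + \frac{105}{16} = \frac{7471}{240}$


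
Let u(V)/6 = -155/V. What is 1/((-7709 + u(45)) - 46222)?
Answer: -3/161855 ≈ -1.8535e-5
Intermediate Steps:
u(V) = -930/V (u(V) = 6*(-155/V) = -930/V)
1/((-7709 + u(45)) - 46222) = 1/((-7709 - 930/45) - 46222) = 1/((-7709 - 930*1/45) - 46222) = 1/((-7709 - 62/3) - 46222) = 1/(-23189/3 - 46222) = 1/(-161855/3) = -3/161855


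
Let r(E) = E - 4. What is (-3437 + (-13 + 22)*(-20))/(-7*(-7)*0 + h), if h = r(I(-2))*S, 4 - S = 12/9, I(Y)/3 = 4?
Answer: -10851/64 ≈ -169.55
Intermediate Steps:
I(Y) = 12 (I(Y) = 3*4 = 12)
S = 8/3 (S = 4 - 12/9 = 4 - 1*4/3 = 4 - 4/3 = 8/3 ≈ 2.6667)
r(E) = -4 + E
h = 64/3 (h = (-4 + 12)*(8/3) = 8*(8/3) = 64/3 ≈ 21.333)
(-3437 + (-13 + 22)*(-20))/(-7*(-7)*0 + h) = (-3437 + (-13 + 22)*(-20))/(-7*(-7)*0 + 64/3) = (-3437 + 9*(-20))/(49*0 + 64/3) = (-3437 - 180)/(0 + 64/3) = -3617/64/3 = -3617*3/64 = -10851/64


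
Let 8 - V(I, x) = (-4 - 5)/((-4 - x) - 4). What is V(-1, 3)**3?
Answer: 493039/1331 ≈ 370.43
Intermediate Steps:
V(I, x) = 8 + 9/(-8 - x) (V(I, x) = 8 - (-4 - 5)/((-4 - x) - 4) = 8 - (-9)/(-8 - x) = 8 + 9/(-8 - x))
V(-1, 3)**3 = ((55 + 8*3)/(8 + 3))**3 = ((55 + 24)/11)**3 = ((1/11)*79)**3 = (79/11)**3 = 493039/1331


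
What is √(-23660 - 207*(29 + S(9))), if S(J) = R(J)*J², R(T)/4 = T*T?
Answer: I*√5462171 ≈ 2337.1*I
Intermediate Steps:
R(T) = 4*T² (R(T) = 4*(T*T) = 4*T²)
S(J) = 4*J⁴ (S(J) = (4*J²)*J² = 4*J⁴)
√(-23660 - 207*(29 + S(9))) = √(-23660 - 207*(29 + 4*9⁴)) = √(-23660 - 207*(29 + 4*6561)) = √(-23660 - 207*(29 + 26244)) = √(-23660 - 207*26273) = √(-23660 - 5438511) = √(-5462171) = I*√5462171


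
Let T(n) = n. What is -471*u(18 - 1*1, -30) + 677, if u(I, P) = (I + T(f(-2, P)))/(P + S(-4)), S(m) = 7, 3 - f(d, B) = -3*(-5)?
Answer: 17926/23 ≈ 779.39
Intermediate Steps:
f(d, B) = -12 (f(d, B) = 3 - (-3)*(-5) = 3 - 1*15 = 3 - 15 = -12)
u(I, P) = (-12 + I)/(7 + P) (u(I, P) = (I - 12)/(P + 7) = (-12 + I)/(7 + P))
-471*u(18 - 1*1, -30) + 677 = -471*(-12 + (18 - 1*1))/(7 - 30) + 677 = -471*(-12 + (18 - 1))/(-23) + 677 = -(-471)*(-12 + 17)/23 + 677 = -(-471)*5/23 + 677 = -471*(-5/23) + 677 = 2355/23 + 677 = 17926/23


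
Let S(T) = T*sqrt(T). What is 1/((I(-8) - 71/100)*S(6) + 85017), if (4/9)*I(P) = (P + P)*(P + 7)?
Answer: 35423750/3011508869181 - 88225*sqrt(6)/3011508869181 ≈ 1.1691e-5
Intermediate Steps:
I(P) = 9*P*(7 + P)/2 (I(P) = 9*((P + P)*(P + 7))/4 = 9*((2*P)*(7 + P))/4 = 9*(2*P*(7 + P))/4 = 9*P*(7 + P)/2)
S(T) = T**(3/2)
1/((I(-8) - 71/100)*S(6) + 85017) = 1/(((9/2)*(-8)*(7 - 8) - 71/100)*6**(3/2) + 85017) = 1/(((9/2)*(-8)*(-1) - 71*1/100)*(6*sqrt(6)) + 85017) = 1/((36 - 71/100)*(6*sqrt(6)) + 85017) = 1/(3529*(6*sqrt(6))/100 + 85017) = 1/(10587*sqrt(6)/50 + 85017) = 1/(85017 + 10587*sqrt(6)/50)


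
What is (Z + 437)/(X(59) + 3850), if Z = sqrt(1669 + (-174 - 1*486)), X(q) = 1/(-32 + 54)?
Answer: 9614/84701 + 22*sqrt(1009)/84701 ≈ 0.12176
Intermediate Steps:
X(q) = 1/22
Z = sqrt(1009) (Z = sqrt(1669 + (-174 - 486)) = sqrt(1669 - 660) = sqrt(1009) ≈ 31.765)
(Z + 437)/(X(59) + 3850) = (sqrt(1009) + 437)/(1/22 + 3850) = (437 + sqrt(1009))/(84701/22) = (437 + sqrt(1009))*(22/84701) = 9614/84701 + 22*sqrt(1009)/84701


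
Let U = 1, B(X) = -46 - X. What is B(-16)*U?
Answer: -30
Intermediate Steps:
B(-16)*U = (-46 - 1*(-16))*1 = (-46 + 16)*1 = -30*1 = -30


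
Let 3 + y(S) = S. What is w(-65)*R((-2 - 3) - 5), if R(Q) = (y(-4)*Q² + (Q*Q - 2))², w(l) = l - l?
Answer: 0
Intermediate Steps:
y(S) = -3 + S
w(l) = 0
R(Q) = (-2 - 6*Q²)² (R(Q) = ((-3 - 4)*Q² + (Q*Q - 2))² = (-7*Q² + (Q² - 2))² = (-7*Q² + (-2 + Q²))² = (-2 - 6*Q²)²)
w(-65)*R((-2 - 3) - 5) = 0*(4*(1 + 3*((-2 - 3) - 5)²)²) = 0*(4*(1 + 3*(-5 - 5)²)²) = 0*(4*(1 + 3*(-10)²)²) = 0*(4*(1 + 3*100)²) = 0*(4*(1 + 300)²) = 0*(4*301²) = 0*(4*90601) = 0*362404 = 0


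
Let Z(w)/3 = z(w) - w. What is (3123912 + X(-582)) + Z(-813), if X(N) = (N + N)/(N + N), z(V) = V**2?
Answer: 5109259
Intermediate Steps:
Z(w) = -3*w + 3*w**2 (Z(w) = 3*(w**2 - w) = -3*w + 3*w**2)
X(N) = 1 (X(N) = (2*N)/((2*N)) = (2*N)*(1/(2*N)) = 1)
(3123912 + X(-582)) + Z(-813) = (3123912 + 1) + 3*(-813)*(-1 - 813) = 3123913 + 3*(-813)*(-814) = 3123913 + 1985346 = 5109259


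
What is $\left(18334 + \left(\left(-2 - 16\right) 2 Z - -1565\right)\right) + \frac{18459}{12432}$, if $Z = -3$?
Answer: $\frac{11845023}{592} \approx 20009.0$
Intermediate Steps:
$\left(18334 + \left(\left(-2 - 16\right) 2 Z - -1565\right)\right) + \frac{18459}{12432} = \left(18334 + \left(\left(-2 - 16\right) 2 \left(-3\right) - -1565\right)\right) + \frac{18459}{12432} = \left(18334 + \left(\left(-18\right) \left(-6\right) + 1565\right)\right) + 18459 \cdot \frac{1}{12432} = \left(18334 + \left(108 + 1565\right)\right) + \frac{879}{592} = \left(18334 + 1673\right) + \frac{879}{592} = 20007 + \frac{879}{592} = \frac{11845023}{592}$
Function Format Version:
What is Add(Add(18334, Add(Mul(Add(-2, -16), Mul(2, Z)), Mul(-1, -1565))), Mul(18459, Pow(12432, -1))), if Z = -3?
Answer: Rational(11845023, 592) ≈ 20009.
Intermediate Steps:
Add(Add(18334, Add(Mul(Add(-2, -16), Mul(2, Z)), Mul(-1, -1565))), Mul(18459, Pow(12432, -1))) = Add(Add(18334, Add(Mul(Add(-2, -16), Mul(2, -3)), Mul(-1, -1565))), Mul(18459, Pow(12432, -1))) = Add(Add(18334, Add(Mul(-18, -6), 1565)), Mul(18459, Rational(1, 12432))) = Add(Add(18334, Add(108, 1565)), Rational(879, 592)) = Add(Add(18334, 1673), Rational(879, 592)) = Add(20007, Rational(879, 592)) = Rational(11845023, 592)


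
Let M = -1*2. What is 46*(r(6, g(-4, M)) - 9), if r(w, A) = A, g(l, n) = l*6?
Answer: -1518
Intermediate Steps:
M = -2
g(l, n) = 6*l
46*(r(6, g(-4, M)) - 9) = 46*(6*(-4) - 9) = 46*(-24 - 9) = 46*(-33) = -1518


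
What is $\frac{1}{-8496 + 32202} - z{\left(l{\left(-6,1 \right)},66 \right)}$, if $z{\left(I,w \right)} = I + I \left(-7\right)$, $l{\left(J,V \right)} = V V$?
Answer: $\frac{142237}{23706} \approx 6.0$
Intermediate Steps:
$l{\left(J,V \right)} = V^{2}$
$z{\left(I,w \right)} = - 6 I$ ($z{\left(I,w \right)} = I - 7 I = - 6 I$)
$\frac{1}{-8496 + 32202} - z{\left(l{\left(-6,1 \right)},66 \right)} = \frac{1}{-8496 + 32202} - - 6 \cdot 1^{2} = \frac{1}{23706} - \left(-6\right) 1 = \frac{1}{23706} - -6 = \frac{1}{23706} + 6 = \frac{142237}{23706}$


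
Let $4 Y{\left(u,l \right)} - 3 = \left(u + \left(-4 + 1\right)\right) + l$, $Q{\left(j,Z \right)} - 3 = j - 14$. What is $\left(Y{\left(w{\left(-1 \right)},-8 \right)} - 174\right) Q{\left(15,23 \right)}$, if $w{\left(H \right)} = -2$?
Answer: $-706$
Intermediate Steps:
$Q{\left(j,Z \right)} = -11 + j$ ($Q{\left(j,Z \right)} = 3 + \left(j - 14\right) = 3 + \left(-14 + j\right) = -11 + j$)
$Y{\left(u,l \right)} = \frac{l}{4} + \frac{u}{4}$ ($Y{\left(u,l \right)} = \frac{3}{4} + \frac{\left(u + \left(-4 + 1\right)\right) + l}{4} = \frac{3}{4} + \frac{\left(u - 3\right) + l}{4} = \frac{3}{4} + \frac{\left(-3 + u\right) + l}{4} = \frac{3}{4} + \frac{-3 + l + u}{4} = \frac{3}{4} + \left(- \frac{3}{4} + \frac{l}{4} + \frac{u}{4}\right) = \frac{l}{4} + \frac{u}{4}$)
$\left(Y{\left(w{\left(-1 \right)},-8 \right)} - 174\right) Q{\left(15,23 \right)} = \left(\left(\frac{1}{4} \left(-8\right) + \frac{1}{4} \left(-2\right)\right) - 174\right) \left(-11 + 15\right) = \left(\left(-2 - \frac{1}{2}\right) - 174\right) 4 = \left(- \frac{5}{2} - 174\right) 4 = \left(- \frac{353}{2}\right) 4 = -706$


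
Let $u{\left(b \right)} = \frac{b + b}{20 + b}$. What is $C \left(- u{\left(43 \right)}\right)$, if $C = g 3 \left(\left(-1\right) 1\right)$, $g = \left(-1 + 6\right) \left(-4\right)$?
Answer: $- \frac{1720}{21} \approx -81.905$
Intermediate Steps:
$g = -20$ ($g = 5 \left(-4\right) = -20$)
$u{\left(b \right)} = \frac{2 b}{20 + b}$
$C = 60$ ($C = - 20 \cdot 3 \left(\left(-1\right) 1\right) = - 20 \cdot 3 \left(-1\right) = \left(-20\right) \left(-3\right) = 60$)
$C \left(- u{\left(43 \right)}\right) = 60 \left(- \frac{2 \cdot 43}{20 + 43}\right) = 60 \left(- \frac{2 \cdot 43}{63}\right) = 60 \left(\left(-1\right) \frac{86}{63}\right) = 60 \left(- \frac{86}{63}\right) = - \frac{1720}{21}$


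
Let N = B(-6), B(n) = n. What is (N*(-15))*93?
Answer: 8370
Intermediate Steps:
N = -6
(N*(-15))*93 = -6*(-15)*93 = 90*93 = 8370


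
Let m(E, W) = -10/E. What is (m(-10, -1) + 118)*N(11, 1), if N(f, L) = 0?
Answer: 0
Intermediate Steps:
(m(-10, -1) + 118)*N(11, 1) = (-10/(-10) + 118)*0 = (-10*(-1/10) + 118)*0 = (1 + 118)*0 = 119*0 = 0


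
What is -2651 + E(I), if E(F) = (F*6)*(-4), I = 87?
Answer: -4739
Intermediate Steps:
E(F) = -24*F (E(F) = (6*F)*(-4) = -24*F)
-2651 + E(I) = -2651 - 24*87 = -2651 - 2088 = -4739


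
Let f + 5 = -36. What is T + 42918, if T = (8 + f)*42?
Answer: 41532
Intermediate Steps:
f = -41 (f = -5 - 36 = -41)
T = -1386 (T = (8 - 41)*42 = -33*42 = -1386)
T + 42918 = -1386 + 42918 = 41532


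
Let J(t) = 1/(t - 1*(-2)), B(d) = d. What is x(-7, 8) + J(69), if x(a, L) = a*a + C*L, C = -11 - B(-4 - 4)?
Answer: 1776/71 ≈ 25.014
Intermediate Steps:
C = -3 (C = -11 - (-4 - 4) = -11 - 1*(-8) = -11 + 8 = -3)
x(a, L) = a**2 - 3*L (x(a, L) = a*a - 3*L = a**2 - 3*L)
J(t) = 1/(2 + t) (J(t) = 1/(t + 2) = 1/(2 + t))
x(-7, 8) + J(69) = ((-7)**2 - 3*8) + 1/(2 + 69) = (49 - 24) + 1/71 = 25 + 1/71 = 1776/71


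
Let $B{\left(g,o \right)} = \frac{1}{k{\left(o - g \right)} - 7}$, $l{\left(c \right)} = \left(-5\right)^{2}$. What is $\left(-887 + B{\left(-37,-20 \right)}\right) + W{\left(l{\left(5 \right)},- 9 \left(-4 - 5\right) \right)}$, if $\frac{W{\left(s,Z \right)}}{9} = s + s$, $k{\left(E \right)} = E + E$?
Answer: $- \frac{11798}{27} \approx -436.96$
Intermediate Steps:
$l{\left(c \right)} = 25$
$k{\left(E \right)} = 2 E$
$B{\left(g,o \right)} = \frac{1}{-7 - 2 g + 2 o}$ ($B{\left(g,o \right)} = \frac{1}{2 \left(o - g\right) - 7} = \frac{1}{\left(- 2 g + 2 o\right) - 7} = \frac{1}{-7 - 2 g + 2 o}$)
$W{\left(s,Z \right)} = 18 s$ ($W{\left(s,Z \right)} = 9 \left(s + s\right) = 9 \cdot 2 s = 18 s$)
$\left(-887 + B{\left(-37,-20 \right)}\right) + W{\left(l{\left(5 \right)},- 9 \left(-4 - 5\right) \right)} = \left(-887 - \frac{1}{7 - -40 + 2 \left(-37\right)}\right) + 18 \cdot 25 = \left(-887 - \frac{1}{7 + 40 - 74}\right) + 450 = \left(-887 - \frac{1}{-27}\right) + 450 = \left(-887 - - \frac{1}{27}\right) + 450 = \left(-887 + \frac{1}{27}\right) + 450 = - \frac{23948}{27} + 450 = - \frac{11798}{27}$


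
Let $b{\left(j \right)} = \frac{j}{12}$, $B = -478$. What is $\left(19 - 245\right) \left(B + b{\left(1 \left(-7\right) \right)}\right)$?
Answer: $\frac{648959}{6} \approx 1.0816 \cdot 10^{5}$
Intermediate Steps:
$b{\left(j \right)} = \frac{j}{12}$ ($b{\left(j \right)} = j \frac{1}{12} = \frac{j}{12}$)
$\left(19 - 245\right) \left(B + b{\left(1 \left(-7\right) \right)}\right) = \left(19 - 245\right) \left(-478 + \frac{1 \left(-7\right)}{12}\right) = - 226 \left(-478 + \frac{1}{12} \left(-7\right)\right) = - 226 \left(-478 - \frac{7}{12}\right) = \left(-226\right) \left(- \frac{5743}{12}\right) = \frac{648959}{6}$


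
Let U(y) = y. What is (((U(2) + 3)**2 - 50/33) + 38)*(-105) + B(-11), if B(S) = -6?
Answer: -71081/11 ≈ -6461.9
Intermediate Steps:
(((U(2) + 3)**2 - 50/33) + 38)*(-105) + B(-11) = (((2 + 3)**2 - 50/33) + 38)*(-105) - 6 = ((5**2 - 50*1/33) + 38)*(-105) - 6 = ((25 - 50/33) + 38)*(-105) - 6 = (775/33 + 38)*(-105) - 6 = (2029/33)*(-105) - 6 = -71015/11 - 6 = -71081/11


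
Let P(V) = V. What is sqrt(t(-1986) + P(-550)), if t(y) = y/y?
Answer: 3*I*sqrt(61) ≈ 23.431*I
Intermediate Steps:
t(y) = 1
sqrt(t(-1986) + P(-550)) = sqrt(1 - 550) = sqrt(-549) = 3*I*sqrt(61)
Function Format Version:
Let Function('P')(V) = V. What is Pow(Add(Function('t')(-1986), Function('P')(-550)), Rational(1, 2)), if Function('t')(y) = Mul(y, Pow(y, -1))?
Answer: Mul(3, I, Pow(61, Rational(1, 2))) ≈ Mul(23.431, I)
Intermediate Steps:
Function('t')(y) = 1
Pow(Add(Function('t')(-1986), Function('P')(-550)), Rational(1, 2)) = Pow(Add(1, -550), Rational(1, 2)) = Pow(-549, Rational(1, 2)) = Mul(3, I, Pow(61, Rational(1, 2)))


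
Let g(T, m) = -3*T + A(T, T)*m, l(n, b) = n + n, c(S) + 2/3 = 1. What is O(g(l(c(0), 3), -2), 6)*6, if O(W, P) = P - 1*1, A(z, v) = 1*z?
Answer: 30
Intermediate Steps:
c(S) = ⅓ (c(S) = -⅔ + 1 = ⅓)
l(n, b) = 2*n
A(z, v) = z
g(T, m) = -3*T + T*m
O(W, P) = -1 + P (O(W, P) = P - 1 = -1 + P)
O(g(l(c(0), 3), -2), 6)*6 = (-1 + 6)*6 = 5*6 = 30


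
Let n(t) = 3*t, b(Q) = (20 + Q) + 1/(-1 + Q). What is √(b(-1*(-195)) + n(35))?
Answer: √12043714/194 ≈ 17.889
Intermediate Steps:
b(Q) = 20 + Q + 1/(-1 + Q)
√(b(-1*(-195)) + n(35)) = √((-19 + (-1*(-195))² + 19*(-1*(-195)))/(-1 - 1*(-195)) + 3*35) = √((-19 + 195² + 19*195)/(-1 + 195) + 105) = √((-19 + 38025 + 3705)/194 + 105) = √((1/194)*41711 + 105) = √(41711/194 + 105) = √(62081/194) = √12043714/194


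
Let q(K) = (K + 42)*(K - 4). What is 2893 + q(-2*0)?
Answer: 2725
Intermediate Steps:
q(K) = (-4 + K)*(42 + K) (q(K) = (42 + K)*(-4 + K) = (-4 + K)*(42 + K))
2893 + q(-2*0) = 2893 + (-168 + (-2*0)² + 38*(-2*0)) = 2893 + (-168 + 0² + 38*0) = 2893 + (-168 + 0 + 0) = 2893 - 168 = 2725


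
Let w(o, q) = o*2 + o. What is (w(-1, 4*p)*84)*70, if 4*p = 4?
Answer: -17640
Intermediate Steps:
p = 1 (p = (1/4)*4 = 1)
w(o, q) = 3*o (w(o, q) = 2*o + o = 3*o)
(w(-1, 4*p)*84)*70 = ((3*(-1))*84)*70 = -3*84*70 = -252*70 = -17640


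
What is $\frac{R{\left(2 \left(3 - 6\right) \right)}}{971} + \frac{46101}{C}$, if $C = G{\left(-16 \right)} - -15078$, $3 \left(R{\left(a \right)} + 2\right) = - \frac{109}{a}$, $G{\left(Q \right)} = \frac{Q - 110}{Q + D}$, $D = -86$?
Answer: $\frac{1524057673}{497825874} \approx 3.0614$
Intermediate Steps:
$G{\left(Q \right)} = \frac{-110 + Q}{-86 + Q}$ ($G{\left(Q \right)} = \frac{Q - 110}{Q - 86} = \frac{-110 + Q}{-86 + Q}$)
$R{\left(a \right)} = -2 - \frac{109}{3 a}$ ($R{\left(a \right)} = -2 + \frac{\left(-109\right) \frac{1}{a}}{3} = -2 - \frac{109}{3 a}$)
$C = \frac{256347}{17}$ ($C = \frac{-110 - 16}{-86 - 16} - -15078 = \frac{1}{-102} \left(-126\right) + 15078 = \left(- \frac{1}{102}\right) \left(-126\right) + 15078 = \frac{21}{17} + 15078 = \frac{256347}{17} \approx 15079.0$)
$\frac{R{\left(2 \left(3 - 6\right) \right)}}{971} + \frac{46101}{C} = \frac{-2 - \frac{109}{3 \cdot 2 \left(3 - 6\right)}}{971} + \frac{46101}{\frac{256347}{17}} = \left(-2 - \frac{109}{3 \cdot 2 \left(-3\right)}\right) \frac{1}{971} + 46101 \cdot \frac{17}{256347} = \left(-2 - \frac{109}{3 \left(-6\right)}\right) \frac{1}{971} + \frac{261239}{85449} = \left(-2 - - \frac{109}{18}\right) \frac{1}{971} + \frac{261239}{85449} = \left(-2 + \frac{109}{18}\right) \frac{1}{971} + \frac{261239}{85449} = \frac{73}{18} \cdot \frac{1}{971} + \frac{261239}{85449} = \frac{73}{17478} + \frac{261239}{85449} = \frac{1524057673}{497825874}$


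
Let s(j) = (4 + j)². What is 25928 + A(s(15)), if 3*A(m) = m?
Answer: 78145/3 ≈ 26048.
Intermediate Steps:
A(m) = m/3
25928 + A(s(15)) = 25928 + (4 + 15)²/3 = 25928 + (⅓)*19² = 25928 + (⅓)*361 = 25928 + 361/3 = 78145/3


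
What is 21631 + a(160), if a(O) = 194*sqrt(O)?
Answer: 21631 + 776*sqrt(10) ≈ 24085.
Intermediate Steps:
21631 + a(160) = 21631 + 194*sqrt(160) = 21631 + 194*(4*sqrt(10)) = 21631 + 776*sqrt(10)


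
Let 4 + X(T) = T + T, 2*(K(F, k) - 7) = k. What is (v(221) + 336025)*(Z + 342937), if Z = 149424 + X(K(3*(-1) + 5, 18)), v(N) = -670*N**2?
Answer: -15947221656105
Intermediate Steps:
K(F, k) = 7 + k/2
X(T) = -4 + 2*T (X(T) = -4 + (T + T) = -4 + 2*T)
Z = 149452 (Z = 149424 + (-4 + 2*(7 + (1/2)*18)) = 149424 + (-4 + 2*(7 + 9)) = 149424 + (-4 + 2*16) = 149424 + (-4 + 32) = 149424 + 28 = 149452)
(v(221) + 336025)*(Z + 342937) = (-670*221**2 + 336025)*(149452 + 342937) = (-670*48841 + 336025)*492389 = (-32723470 + 336025)*492389 = -32387445*492389 = -15947221656105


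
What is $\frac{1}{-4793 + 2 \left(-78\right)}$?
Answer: $- \frac{1}{4949} \approx -0.00020206$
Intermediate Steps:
$\frac{1}{-4793 + 2 \left(-78\right)} = \frac{1}{-4793 - 156} = \frac{1}{-4949} = - \frac{1}{4949}$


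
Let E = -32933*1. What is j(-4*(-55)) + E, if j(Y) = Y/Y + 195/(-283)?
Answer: -9319951/283 ≈ -32933.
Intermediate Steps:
E = -32933
j(Y) = 88/283 (j(Y) = 1 + 195*(-1/283) = 1 - 195/283 = 88/283)
j(-4*(-55)) + E = 88/283 - 32933 = -9319951/283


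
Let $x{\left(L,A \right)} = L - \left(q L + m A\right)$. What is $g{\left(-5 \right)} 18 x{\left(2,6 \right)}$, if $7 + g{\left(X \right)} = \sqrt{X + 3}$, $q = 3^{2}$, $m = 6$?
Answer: $6552 - 936 i \sqrt{2} \approx 6552.0 - 1323.7 i$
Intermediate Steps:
$q = 9$
$g{\left(X \right)} = -7 + \sqrt{3 + X}$ ($g{\left(X \right)} = -7 + \sqrt{X + 3} = -7 + \sqrt{3 + X}$)
$x{\left(L,A \right)} = - 8 L - 6 A$ ($x{\left(L,A \right)} = L - \left(9 L + 6 A\right) = L - \left(6 A + 9 L\right) = - 8 L - 6 A$)
$g{\left(-5 \right)} 18 x{\left(2,6 \right)} = \left(-7 + \sqrt{3 - 5}\right) 18 \left(\left(-8\right) 2 - 36\right) = \left(-7 + \sqrt{-2}\right) 18 \left(-16 - 36\right) = \left(-7 + i \sqrt{2}\right) 18 \left(-52\right) = \left(-126 + 18 i \sqrt{2}\right) \left(-52\right) = 6552 - 936 i \sqrt{2}$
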